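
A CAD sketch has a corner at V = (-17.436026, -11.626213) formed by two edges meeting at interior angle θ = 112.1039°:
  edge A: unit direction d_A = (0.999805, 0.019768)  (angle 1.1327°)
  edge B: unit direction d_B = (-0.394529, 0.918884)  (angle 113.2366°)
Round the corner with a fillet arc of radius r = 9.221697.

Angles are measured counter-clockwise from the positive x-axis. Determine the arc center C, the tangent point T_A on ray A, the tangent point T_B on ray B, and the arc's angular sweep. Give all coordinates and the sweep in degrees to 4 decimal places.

bisector direction at 57.1847° = (0.541933,0.840421)
center distance |VC| = r/sin(θ/2) = 9.221697/sin(56.0519°) = 11.116582
C = V + |VC|·bis = (-11.4116,-2.2836)
T_A = V + ((C−V)·d_A)·d_A = V + 6.2080·d_A = (-11.2293,-11.5035)
T_B = V + ((C−V)·d_B)·d_B = V + 6.2080·d_B = (-19.8852,-5.9218)
sweep = 180° − θ = 67.8961°

center=(-11.4116,-2.2836) T_A=(-11.2293,-11.5035) T_B=(-19.8852,-5.9218) sweep=67.8961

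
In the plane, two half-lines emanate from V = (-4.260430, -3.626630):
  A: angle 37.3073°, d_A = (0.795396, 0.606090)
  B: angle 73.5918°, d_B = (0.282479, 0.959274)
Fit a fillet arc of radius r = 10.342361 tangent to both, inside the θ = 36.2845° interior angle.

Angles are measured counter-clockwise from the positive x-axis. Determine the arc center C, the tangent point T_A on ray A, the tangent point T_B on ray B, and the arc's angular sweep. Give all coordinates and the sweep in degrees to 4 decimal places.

bisector direction at 55.4496° = (0.567132,0.823627)
center distance |VC| = r/sin(θ/2) = 10.342361/sin(18.1423°) = 33.214889
C = V + |VC|·bis = (14.5768,23.7301)
T_A = V + ((C−V)·d_A)·d_A = V + 31.5637·d_A = (20.8452,15.5038)
T_B = V + ((C−V)·d_B)·d_B = V + 31.5637·d_B = (4.6556,26.6516)
sweep = 180° − θ = 143.7155°

center=(14.5768,23.7301) T_A=(20.8452,15.5038) T_B=(4.6556,26.6516) sweep=143.7155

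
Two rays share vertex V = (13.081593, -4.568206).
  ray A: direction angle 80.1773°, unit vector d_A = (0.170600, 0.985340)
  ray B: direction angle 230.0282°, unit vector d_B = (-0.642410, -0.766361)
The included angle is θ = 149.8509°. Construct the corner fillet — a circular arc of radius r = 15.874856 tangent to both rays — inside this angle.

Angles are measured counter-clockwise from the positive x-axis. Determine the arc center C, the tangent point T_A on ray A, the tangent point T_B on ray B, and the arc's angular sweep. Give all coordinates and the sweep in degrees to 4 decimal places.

bisector direction at 155.1028° = (-0.907064,0.420992)
center distance |VC| = r/sin(θ/2) = 15.874856/sin(74.9254°) = 16.440606
C = V + |VC|·bis = (-1.8311,2.3532)
T_A = V + ((C−V)·d_A)·d_A = V + 4.2758·d_A = (13.8110,-0.3551)
T_B = V + ((C−V)·d_B)·d_B = V + 4.2758·d_B = (10.3348,-7.8450)
sweep = 180° − θ = 30.1491°

center=(-1.8311,2.3532) T_A=(13.8110,-0.3551) T_B=(10.3348,-7.8450) sweep=30.1491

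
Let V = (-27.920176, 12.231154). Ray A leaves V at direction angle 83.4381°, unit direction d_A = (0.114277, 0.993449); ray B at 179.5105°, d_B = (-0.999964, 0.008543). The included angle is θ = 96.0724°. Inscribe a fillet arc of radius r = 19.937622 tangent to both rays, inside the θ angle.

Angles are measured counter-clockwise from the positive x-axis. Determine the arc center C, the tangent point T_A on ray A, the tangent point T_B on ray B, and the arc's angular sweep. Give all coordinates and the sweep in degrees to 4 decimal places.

bisector direction at 131.4743° = (-0.662284,0.749253)
center distance |VC| = r/sin(θ/2) = 19.937622/sin(48.0362°) = 26.813468
C = V + |VC|·bis = (-45.6783,32.3212)
T_A = V + ((C−V)·d_A)·d_A = V + 17.9291·d_A = (-25.8713,30.0428)
T_B = V + ((C−V)·d_B)·d_B = V + 17.9291·d_B = (-45.8486,12.3843)
sweep = 180° − θ = 83.9276°

center=(-45.6783,32.3212) T_A=(-25.8713,30.0428) T_B=(-45.8486,12.3843) sweep=83.9276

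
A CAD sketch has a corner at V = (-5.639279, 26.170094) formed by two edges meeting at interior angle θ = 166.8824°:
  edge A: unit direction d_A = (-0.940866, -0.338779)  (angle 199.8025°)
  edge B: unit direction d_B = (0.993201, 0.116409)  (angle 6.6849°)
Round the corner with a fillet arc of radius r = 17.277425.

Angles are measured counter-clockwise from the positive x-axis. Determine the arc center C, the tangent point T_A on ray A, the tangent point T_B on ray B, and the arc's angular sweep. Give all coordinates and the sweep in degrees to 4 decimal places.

center=(-1.6551,9.2414) T_A=(-7.5083,25.4971) T_B=(-3.6663,26.4013) sweep=13.1176

bisector direction at 283.2437° = (0.229093,-0.973404)
center distance |VC| = r/sin(θ/2) = 17.277425/sin(83.4412°) = 17.391248
C = V + |VC|·bis = (-1.6551,9.2414)
T_A = V + ((C−V)·d_A)·d_A = V + 1.9865·d_A = (-7.5083,25.4971)
T_B = V + ((C−V)·d_B)·d_B = V + 1.9865·d_B = (-3.6663,26.4013)
sweep = 180° − θ = 13.1176°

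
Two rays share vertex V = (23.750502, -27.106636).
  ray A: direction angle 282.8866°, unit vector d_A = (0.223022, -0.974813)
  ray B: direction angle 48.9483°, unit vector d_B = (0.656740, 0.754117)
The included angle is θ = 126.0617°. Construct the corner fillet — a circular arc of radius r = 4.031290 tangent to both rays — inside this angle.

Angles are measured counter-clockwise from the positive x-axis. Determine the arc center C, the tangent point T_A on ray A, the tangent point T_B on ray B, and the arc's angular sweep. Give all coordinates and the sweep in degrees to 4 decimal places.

center=(28.1377,-28.2072) T_A=(24.2080,-29.1063) T_B=(25.0977,-25.5597) sweep=53.9383

bisector direction at 345.9175° = (0.969946,-0.243320)
center distance |VC| = r/sin(θ/2) = 4.031290/sin(63.0309°) = 4.523182
C = V + |VC|·bis = (28.1377,-28.2072)
T_A = V + ((C−V)·d_A)·d_A = V + 2.0513·d_A = (24.2080,-29.1063)
T_B = V + ((C−V)·d_B)·d_B = V + 2.0513·d_B = (25.0977,-25.5597)
sweep = 180° − θ = 53.9383°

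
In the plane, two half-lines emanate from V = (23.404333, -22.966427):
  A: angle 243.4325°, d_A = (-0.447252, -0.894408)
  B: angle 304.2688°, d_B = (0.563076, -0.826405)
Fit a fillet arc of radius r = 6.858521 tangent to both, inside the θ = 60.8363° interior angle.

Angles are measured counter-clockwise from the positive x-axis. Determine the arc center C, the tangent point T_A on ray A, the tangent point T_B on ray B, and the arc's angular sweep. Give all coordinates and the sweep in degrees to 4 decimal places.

bisector direction at 273.8506° = (0.067156,-0.997742)
center distance |VC| = r/sin(θ/2) = 6.858521/sin(30.4182°) = 13.546172
C = V + |VC|·bis = (24.3140,-36.4820)
T_A = V + ((C−V)·d_A)·d_A = V + 11.6816·d_A = (18.1797,-33.4145)
T_B = V + ((C−V)·d_B)·d_B = V + 11.6816·d_B = (29.9820,-32.6201)
sweep = 180° − θ = 119.1637°

center=(24.3140,-36.4820) T_A=(18.1797,-33.4145) T_B=(29.9820,-32.6201) sweep=119.1637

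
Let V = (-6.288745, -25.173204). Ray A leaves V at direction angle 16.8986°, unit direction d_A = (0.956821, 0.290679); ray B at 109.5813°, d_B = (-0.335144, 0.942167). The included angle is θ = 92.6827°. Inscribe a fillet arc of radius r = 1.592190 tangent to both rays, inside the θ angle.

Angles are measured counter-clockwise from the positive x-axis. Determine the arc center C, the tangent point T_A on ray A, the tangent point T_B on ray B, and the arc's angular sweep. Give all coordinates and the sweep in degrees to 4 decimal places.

center=(-5.2978,-23.2081) T_A=(-4.8350,-24.7316) T_B=(-6.7979,-23.7417) sweep=87.3173

bisector direction at 63.2400° = (0.450255,0.892900)
center distance |VC| = r/sin(θ/2) = 1.592190/sin(46.3413°) = 2.200782
C = V + |VC|·bis = (-5.2978,-23.2081)
T_A = V + ((C−V)·d_A)·d_A = V + 1.5193·d_A = (-4.8350,-24.7316)
T_B = V + ((C−V)·d_B)·d_B = V + 1.5193·d_B = (-6.7979,-23.7417)
sweep = 180° − θ = 87.3173°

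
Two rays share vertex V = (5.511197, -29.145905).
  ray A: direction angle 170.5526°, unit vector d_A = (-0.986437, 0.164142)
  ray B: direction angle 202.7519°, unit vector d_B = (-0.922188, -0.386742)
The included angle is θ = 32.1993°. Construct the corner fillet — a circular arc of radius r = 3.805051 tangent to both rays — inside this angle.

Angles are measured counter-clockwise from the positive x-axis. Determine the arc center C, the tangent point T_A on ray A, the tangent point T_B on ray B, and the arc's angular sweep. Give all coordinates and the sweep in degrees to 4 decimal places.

center=(-8.1178,-30.7354) T_A=(-7.4932,-26.9820) T_B=(-6.6462,-34.2444) sweep=147.8007

bisector direction at 186.6523° = (-0.993268,-0.115843)
center distance |VC| = r/sin(θ/2) = 3.805051/sin(16.0997°) = 13.721350
C = V + |VC|·bis = (-8.1178,-30.7354)
T_A = V + ((C−V)·d_A)·d_A = V + 13.1832·d_A = (-7.4932,-26.9820)
T_B = V + ((C−V)·d_B)·d_B = V + 13.1832·d_B = (-6.6462,-34.2444)
sweep = 180° − θ = 147.8007°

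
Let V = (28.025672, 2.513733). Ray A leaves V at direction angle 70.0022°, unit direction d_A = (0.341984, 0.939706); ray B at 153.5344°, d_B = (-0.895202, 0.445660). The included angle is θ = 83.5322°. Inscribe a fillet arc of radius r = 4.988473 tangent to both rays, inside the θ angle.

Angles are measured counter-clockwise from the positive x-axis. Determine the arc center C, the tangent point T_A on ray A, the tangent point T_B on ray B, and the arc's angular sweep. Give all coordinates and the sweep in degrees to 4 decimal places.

bisector direction at 111.7683° = (-0.370854,0.928691)
center distance |VC| = r/sin(θ/2) = 4.988473/sin(41.7661°) = 7.489173
C = V + |VC|·bis = (25.2483,9.4689)
T_A = V + ((C−V)·d_A)·d_A = V + 5.5860·d_A = (29.9360,7.7629)
T_B = V + ((C−V)·d_B)·d_B = V + 5.5860·d_B = (23.0251,5.0032)
sweep = 180° − θ = 96.4678°

center=(25.2483,9.4689) T_A=(29.9360,7.7629) T_B=(23.0251,5.0032) sweep=96.4678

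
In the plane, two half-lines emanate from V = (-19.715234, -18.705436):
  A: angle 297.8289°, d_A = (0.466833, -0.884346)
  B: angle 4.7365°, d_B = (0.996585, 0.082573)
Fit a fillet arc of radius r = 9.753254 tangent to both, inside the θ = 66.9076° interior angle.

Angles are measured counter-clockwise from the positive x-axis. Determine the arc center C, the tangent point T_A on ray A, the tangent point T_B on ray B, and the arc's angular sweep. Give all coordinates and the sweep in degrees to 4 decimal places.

center=(-4.1989,-27.2065) T_A=(-12.8241,-31.7596) T_B=(-5.0042,-17.4865) sweep=113.0924

bisector direction at 331.2827° = (0.877001,-0.480488)
center distance |VC| = r/sin(θ/2) = 9.753254/sin(33.4538°) = 17.692515
C = V + |VC|·bis = (-4.1989,-27.2065)
T_A = V + ((C−V)·d_A)·d_A = V + 14.7614·d_A = (-12.8241,-31.7596)
T_B = V + ((C−V)·d_B)·d_B = V + 14.7614·d_B = (-5.0042,-17.4865)
sweep = 180° − θ = 113.0924°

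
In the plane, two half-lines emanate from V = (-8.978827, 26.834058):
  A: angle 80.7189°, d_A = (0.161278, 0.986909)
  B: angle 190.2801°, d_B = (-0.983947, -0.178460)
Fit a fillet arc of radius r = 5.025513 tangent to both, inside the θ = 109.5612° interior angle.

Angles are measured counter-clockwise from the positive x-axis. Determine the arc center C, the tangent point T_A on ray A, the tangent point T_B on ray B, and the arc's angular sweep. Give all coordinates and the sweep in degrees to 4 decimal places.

center=(-13.3664,31.1458) T_A=(-8.4067,30.3353) T_B=(-12.4695,26.2009) sweep=70.4388

bisector direction at 135.4995° = (-0.713244,0.700915)
center distance |VC| = r/sin(θ/2) = 5.025513/sin(54.7806°) = 6.151558
C = V + |VC|·bis = (-13.3664,31.1458)
T_A = V + ((C−V)·d_A)·d_A = V + 3.5477·d_A = (-8.4067,30.3353)
T_B = V + ((C−V)·d_B)·d_B = V + 3.5477·d_B = (-12.4695,26.2009)
sweep = 180° − θ = 70.4388°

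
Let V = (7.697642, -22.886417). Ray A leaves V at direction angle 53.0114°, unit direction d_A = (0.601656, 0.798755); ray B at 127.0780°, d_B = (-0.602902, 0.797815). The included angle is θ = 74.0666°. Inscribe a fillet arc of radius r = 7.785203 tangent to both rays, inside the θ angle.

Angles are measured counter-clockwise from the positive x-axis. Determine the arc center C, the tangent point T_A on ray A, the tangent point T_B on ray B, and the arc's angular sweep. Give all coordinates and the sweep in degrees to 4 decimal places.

center=(7.6876,-9.9602) T_A=(13.9060,-14.6442) T_B=(1.4764,-14.6539) sweep=105.9334

bisector direction at 90.0447° = (-0.000780,1.000000)
center distance |VC| = r/sin(θ/2) = 7.785203/sin(37.0333°) = 12.926238
C = V + |VC|·bis = (7.6876,-9.9602)
T_A = V + ((C−V)·d_A)·d_A = V + 10.3188·d_A = (13.9060,-14.6442)
T_B = V + ((C−V)·d_B)·d_B = V + 10.3188·d_B = (1.4764,-14.6539)
sweep = 180° − θ = 105.9334°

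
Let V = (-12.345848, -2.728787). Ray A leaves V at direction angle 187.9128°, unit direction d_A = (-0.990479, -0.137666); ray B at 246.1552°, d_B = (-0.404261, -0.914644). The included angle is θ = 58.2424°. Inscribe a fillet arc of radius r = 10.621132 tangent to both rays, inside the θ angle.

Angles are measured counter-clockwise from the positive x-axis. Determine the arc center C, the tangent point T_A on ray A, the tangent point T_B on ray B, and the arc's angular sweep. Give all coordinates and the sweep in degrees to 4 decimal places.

bisector direction at 217.0340° = (-0.798278,-0.602289)
center distance |VC| = r/sin(θ/2) = 10.621132/sin(29.1212°) = 21.824603
C = V + |VC|·bis = (-29.7680,-15.8735)
T_A = V + ((C−V)·d_A)·d_A = V + 19.0658·d_A = (-31.2301,-5.3535)
T_B = V + ((C−V)·d_B)·d_B = V + 19.0658·d_B = (-20.0534,-20.1672)
sweep = 180° − θ = 121.7576°

center=(-29.7680,-15.8735) T_A=(-31.2301,-5.3535) T_B=(-20.0534,-20.1672) sweep=121.7576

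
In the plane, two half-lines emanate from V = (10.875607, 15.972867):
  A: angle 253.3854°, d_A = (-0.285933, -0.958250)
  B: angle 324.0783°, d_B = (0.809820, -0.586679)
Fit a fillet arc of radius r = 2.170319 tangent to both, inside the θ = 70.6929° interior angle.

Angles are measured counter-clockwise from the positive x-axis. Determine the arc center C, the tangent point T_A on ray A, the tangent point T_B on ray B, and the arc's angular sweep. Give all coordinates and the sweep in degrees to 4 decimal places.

bisector direction at 288.7319° = (0.321139,-0.947032)
center distance |VC| = r/sin(θ/2) = 2.170319/sin(35.3464°) = 3.751508
C = V + |VC|·bis = (12.0804,12.4201)
T_A = V + ((C−V)·d_A)·d_A = V + 3.0600·d_A = (10.0007,13.0406)
T_B = V + ((C−V)·d_B)·d_B = V + 3.0600·d_B = (13.3536,14.1776)
sweep = 180° − θ = 109.3071°

center=(12.0804,12.4201) T_A=(10.0007,13.0406) T_B=(13.3536,14.1776) sweep=109.3071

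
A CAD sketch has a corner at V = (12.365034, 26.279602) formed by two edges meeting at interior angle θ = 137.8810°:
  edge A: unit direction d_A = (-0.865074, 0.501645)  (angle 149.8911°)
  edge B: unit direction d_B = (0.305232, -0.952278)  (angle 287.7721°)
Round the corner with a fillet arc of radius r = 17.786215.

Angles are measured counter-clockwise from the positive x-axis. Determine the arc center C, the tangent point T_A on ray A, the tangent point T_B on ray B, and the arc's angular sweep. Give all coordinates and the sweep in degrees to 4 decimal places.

bisector direction at 218.8316° = (-0.778992,-0.627034)
center distance |VC| = r/sin(θ/2) = 17.786215/sin(68.9405°) = 19.059223
C = V + |VC|·bis = (-2.4820,14.3288)
T_A = V + ((C−V)·d_A)·d_A = V + 6.8487·d_A = (6.4404,29.7152)
T_B = V + ((C−V)·d_B)·d_B = V + 6.8487·d_B = (14.4555,19.7577)
sweep = 180° − θ = 42.1190°

center=(-2.4820,14.3288) T_A=(6.4404,29.7152) T_B=(14.4555,19.7577) sweep=42.1190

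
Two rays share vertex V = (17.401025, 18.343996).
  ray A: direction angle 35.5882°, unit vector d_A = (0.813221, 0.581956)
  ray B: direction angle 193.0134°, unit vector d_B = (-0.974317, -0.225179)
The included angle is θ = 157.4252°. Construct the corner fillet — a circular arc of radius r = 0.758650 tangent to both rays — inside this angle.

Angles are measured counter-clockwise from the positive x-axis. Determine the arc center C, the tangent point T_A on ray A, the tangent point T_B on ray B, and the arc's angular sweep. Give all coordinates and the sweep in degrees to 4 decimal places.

bisector direction at 114.3008° = (-0.411527,0.911398)
center distance |VC| = r/sin(θ/2) = 0.758650/sin(78.7126°) = 0.773613
C = V + |VC|·bis = (17.0827,19.0491)
T_A = V + ((C−V)·d_A)·d_A = V + 0.1514·d_A = (17.5242,18.4321)
T_B = V + ((C−V)·d_B)·d_B = V + 0.1514·d_B = (17.2535,18.3099)
sweep = 180° − θ = 22.5748°

center=(17.0827,19.0491) T_A=(17.5242,18.4321) T_B=(17.2535,18.3099) sweep=22.5748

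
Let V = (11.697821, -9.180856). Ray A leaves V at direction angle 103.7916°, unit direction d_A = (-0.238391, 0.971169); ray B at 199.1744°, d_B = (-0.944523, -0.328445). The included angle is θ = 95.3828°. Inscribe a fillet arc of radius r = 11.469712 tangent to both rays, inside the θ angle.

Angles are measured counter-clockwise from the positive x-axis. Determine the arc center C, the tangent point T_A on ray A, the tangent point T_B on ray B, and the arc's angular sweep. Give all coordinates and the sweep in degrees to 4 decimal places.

center=(-1.9300,-1.7763) T_A=(9.2091,0.9579) T_B=(1.8372,-12.6097) sweep=84.6172

bisector direction at 151.4830° = (-0.878675,0.477419)
center distance |VC| = r/sin(θ/2) = 11.469712/sin(47.6914°) = 15.509460
C = V + |VC|·bis = (-1.9300,-1.7763)
T_A = V + ((C−V)·d_A)·d_A = V + 10.4398·d_A = (9.2091,0.9579)
T_B = V + ((C−V)·d_B)·d_B = V + 10.4398·d_B = (1.8372,-12.6097)
sweep = 180° − θ = 84.6172°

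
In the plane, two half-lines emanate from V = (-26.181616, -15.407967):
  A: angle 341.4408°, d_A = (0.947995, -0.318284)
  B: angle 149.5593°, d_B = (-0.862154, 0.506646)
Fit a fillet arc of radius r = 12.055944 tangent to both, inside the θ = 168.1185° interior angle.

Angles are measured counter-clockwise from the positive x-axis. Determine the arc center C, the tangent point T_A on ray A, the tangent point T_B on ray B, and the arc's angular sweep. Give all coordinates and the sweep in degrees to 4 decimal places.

center=(-21.1551,-4.3783) T_A=(-24.9923,-15.8073) T_B=(-27.2632,-14.7724) sweep=11.8815

bisector direction at 65.5001° = (0.414692,0.909962)
center distance |VC| = r/sin(θ/2) = 12.055944/sin(84.0593°) = 12.121041
C = V + |VC|·bis = (-21.1551,-4.3783)
T_A = V + ((C−V)·d_A)·d_A = V + 1.2545·d_A = (-24.9923,-15.8073)
T_B = V + ((C−V)·d_B)·d_B = V + 1.2545·d_B = (-27.2632,-14.7724)
sweep = 180° − θ = 11.8815°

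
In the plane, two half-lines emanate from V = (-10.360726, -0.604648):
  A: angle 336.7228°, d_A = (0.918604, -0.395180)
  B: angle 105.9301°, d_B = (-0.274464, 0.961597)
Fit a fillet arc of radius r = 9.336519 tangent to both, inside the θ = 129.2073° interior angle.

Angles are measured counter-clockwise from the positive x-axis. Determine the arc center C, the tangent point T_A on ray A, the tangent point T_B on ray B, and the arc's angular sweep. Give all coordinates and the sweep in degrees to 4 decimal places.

bisector direction at 41.3264° = (0.750959,0.660348)
center distance |VC| = r/sin(θ/2) = 9.336519/sin(64.6037°) = 10.335295
C = V + |VC|·bis = (-2.5993,6.2202)
T_A = V + ((C−V)·d_A)·d_A = V + 4.4326·d_A = (-6.2889,-2.3563)
T_B = V + ((C−V)·d_B)·d_B = V + 4.4326·d_B = (-11.5773,3.6577)
sweep = 180° − θ = 50.7927°

center=(-2.5993,6.2202) T_A=(-6.2889,-2.3563) T_B=(-11.5773,3.6577) sweep=50.7927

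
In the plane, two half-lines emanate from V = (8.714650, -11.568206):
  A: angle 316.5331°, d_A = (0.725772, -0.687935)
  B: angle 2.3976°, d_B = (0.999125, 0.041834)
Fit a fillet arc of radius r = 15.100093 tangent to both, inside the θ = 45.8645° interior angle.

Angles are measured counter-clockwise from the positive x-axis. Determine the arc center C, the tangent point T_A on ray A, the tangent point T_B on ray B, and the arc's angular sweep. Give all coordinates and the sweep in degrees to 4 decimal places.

center=(45.0060,-25.1620) T_A=(34.6181,-36.1212) T_B=(44.3743,-10.0751) sweep=134.1355

bisector direction at 339.4654° = (0.936460,-0.350774)
center distance |VC| = r/sin(θ/2) = 15.100093/sin(22.9322°) = 38.753722
C = V + |VC|·bis = (45.0060,-25.1620)
T_A = V + ((C−V)·d_A)·d_A = V + 35.6909·d_A = (34.6181,-36.1212)
T_B = V + ((C−V)·d_B)·d_B = V + 35.6909·d_B = (44.3743,-10.0751)
sweep = 180° − θ = 134.1355°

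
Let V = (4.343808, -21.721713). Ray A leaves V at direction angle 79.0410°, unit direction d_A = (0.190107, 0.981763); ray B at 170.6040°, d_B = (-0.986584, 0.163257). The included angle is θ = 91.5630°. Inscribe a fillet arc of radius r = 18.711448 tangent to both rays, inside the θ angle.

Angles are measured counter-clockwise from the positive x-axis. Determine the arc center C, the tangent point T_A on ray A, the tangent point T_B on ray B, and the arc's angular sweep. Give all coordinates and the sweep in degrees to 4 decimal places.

bisector direction at 124.8225° = (-0.571036,0.820925)
center distance |VC| = r/sin(θ/2) = 18.711448/sin(45.7815°) = 26.108312
C = V + |VC|·bis = (-10.5650,-0.2887)
T_A = V + ((C−V)·d_A)·d_A = V + 18.2078·d_A = (7.8052,-3.8459)
T_B = V + ((C−V)·d_B)·d_B = V + 18.2078·d_B = (-13.6198,-18.7492)
sweep = 180° − θ = 88.4370°

center=(-10.5650,-0.2887) T_A=(7.8052,-3.8459) T_B=(-13.6198,-18.7492) sweep=88.4370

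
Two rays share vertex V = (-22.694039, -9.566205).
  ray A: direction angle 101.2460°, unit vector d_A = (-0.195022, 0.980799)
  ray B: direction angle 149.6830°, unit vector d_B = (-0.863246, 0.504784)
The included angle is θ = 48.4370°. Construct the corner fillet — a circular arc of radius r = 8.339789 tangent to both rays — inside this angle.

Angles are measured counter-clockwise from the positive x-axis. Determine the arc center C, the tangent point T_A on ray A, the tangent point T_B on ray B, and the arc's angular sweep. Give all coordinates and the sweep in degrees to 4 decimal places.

center=(-34.4896,6.9922) T_A=(-26.3099,8.6186) T_B=(-38.6994,-0.2071) sweep=131.5630

bisector direction at 125.4645° = (-0.580198,0.814475)
center distance |VC| = r/sin(θ/2) = 8.339789/sin(24.2185°) = 20.330163
C = V + |VC|·bis = (-34.4896,6.9922)
T_A = V + ((C−V)·d_A)·d_A = V + 18.5409·d_A = (-26.3099,8.6186)
T_B = V + ((C−V)·d_B)·d_B = V + 18.5409·d_B = (-38.6994,-0.2071)
sweep = 180° − θ = 131.5630°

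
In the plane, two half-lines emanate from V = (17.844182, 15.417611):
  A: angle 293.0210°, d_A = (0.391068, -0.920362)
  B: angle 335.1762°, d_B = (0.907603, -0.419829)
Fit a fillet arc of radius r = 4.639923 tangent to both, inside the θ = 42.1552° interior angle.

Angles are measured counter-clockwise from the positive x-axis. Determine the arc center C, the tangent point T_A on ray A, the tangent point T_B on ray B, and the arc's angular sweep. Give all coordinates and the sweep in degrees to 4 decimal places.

bisector direction at 314.0986° = (0.695895,-0.718143)
center distance |VC| = r/sin(θ/2) = 4.639923/sin(21.0776°) = 12.901862
C = V + |VC|·bis = (26.8225,6.1522)
T_A = V + ((C−V)·d_A)·d_A = V + 12.0387·d_A = (22.5521,4.3377)
T_B = V + ((C−V)·d_B)·d_B = V + 12.0387·d_B = (28.7705,10.3634)
sweep = 180° − θ = 137.8448°

center=(26.8225,6.1522) T_A=(22.5521,4.3377) T_B=(28.7705,10.3634) sweep=137.8448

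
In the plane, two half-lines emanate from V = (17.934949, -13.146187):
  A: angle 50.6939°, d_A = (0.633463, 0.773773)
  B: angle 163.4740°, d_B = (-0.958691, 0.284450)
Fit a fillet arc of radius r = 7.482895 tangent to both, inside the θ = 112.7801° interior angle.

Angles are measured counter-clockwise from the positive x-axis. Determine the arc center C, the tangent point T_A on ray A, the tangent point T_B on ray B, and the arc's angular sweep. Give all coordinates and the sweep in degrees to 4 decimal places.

bisector direction at 107.0840° = (-0.293773,0.955875)
center distance |VC| = r/sin(θ/2) = 7.482895/sin(56.3901°) = 8.984953
C = V + |VC|·bis = (15.2954,-4.5577)
T_A = V + ((C−V)·d_A)·d_A = V + 4.9735·d_A = (21.0855,-9.2978)
T_B = V + ((C−V)·d_B)·d_B = V + 4.9735·d_B = (13.1669,-11.7315)
sweep = 180° − θ = 67.2199°

center=(15.2954,-4.5577) T_A=(21.0855,-9.2978) T_B=(13.1669,-11.7315) sweep=67.2199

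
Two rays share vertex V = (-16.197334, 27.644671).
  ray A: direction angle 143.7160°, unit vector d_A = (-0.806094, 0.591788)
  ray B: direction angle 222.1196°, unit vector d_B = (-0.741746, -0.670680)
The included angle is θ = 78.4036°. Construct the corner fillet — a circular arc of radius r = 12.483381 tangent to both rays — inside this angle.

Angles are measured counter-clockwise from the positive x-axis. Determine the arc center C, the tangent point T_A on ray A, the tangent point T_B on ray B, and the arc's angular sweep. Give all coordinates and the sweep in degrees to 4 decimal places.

bisector direction at 182.9178° = (-0.998704,-0.050903)
center distance |VC| = r/sin(θ/2) = 12.483381/sin(39.2018°) = 19.750509
C = V + |VC|·bis = (-35.9222,26.6393)
T_A = V + ((C−V)·d_A)·d_A = V + 15.3052·d_A = (-28.5347,36.7021)
T_B = V + ((C−V)·d_B)·d_B = V + 15.3052·d_B = (-27.5499,17.3798)
sweep = 180° − θ = 101.5964°

center=(-35.9222,26.6393) T_A=(-28.5347,36.7021) T_B=(-27.5499,17.3798) sweep=101.5964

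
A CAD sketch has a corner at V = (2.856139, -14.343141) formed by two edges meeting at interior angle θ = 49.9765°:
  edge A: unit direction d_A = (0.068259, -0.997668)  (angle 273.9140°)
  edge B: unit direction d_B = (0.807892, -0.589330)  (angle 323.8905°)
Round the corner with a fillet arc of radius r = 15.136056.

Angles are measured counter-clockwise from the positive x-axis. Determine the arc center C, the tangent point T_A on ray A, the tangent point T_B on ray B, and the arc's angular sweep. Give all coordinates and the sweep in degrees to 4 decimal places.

bisector direction at 298.9023° = (0.483317,-0.875446)
center distance |VC| = r/sin(θ/2) = 15.136056/sin(24.9883°) = 35.830718
C = V + |VC|·bis = (20.1737,-45.7110)
T_A = V + ((C−V)·d_A)·d_A = V + 32.4768·d_A = (5.0730,-46.7442)
T_B = V + ((C−V)·d_B)·d_B = V + 32.4768·d_B = (29.0939,-33.4827)
sweep = 180° − θ = 130.0235°

center=(20.1737,-45.7110) T_A=(5.0730,-46.7442) T_B=(29.0939,-33.4827) sweep=130.0235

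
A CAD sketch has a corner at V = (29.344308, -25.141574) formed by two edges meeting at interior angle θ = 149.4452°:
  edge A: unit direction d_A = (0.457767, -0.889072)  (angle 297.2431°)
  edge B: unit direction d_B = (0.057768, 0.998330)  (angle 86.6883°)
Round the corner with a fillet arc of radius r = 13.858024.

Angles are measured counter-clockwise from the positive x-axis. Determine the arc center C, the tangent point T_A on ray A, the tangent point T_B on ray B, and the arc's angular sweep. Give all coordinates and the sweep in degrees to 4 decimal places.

center=(43.3979,-22.1632) T_A=(31.0771,-28.5069) T_B=(29.5630,-21.3626) sweep=30.5548

bisector direction at 11.9657° = (0.978272,0.207326)
center distance |VC| = r/sin(θ/2) = 13.858024/sin(74.7226°) = 14.365687
C = V + |VC|·bis = (43.3979,-22.1632)
T_A = V + ((C−V)·d_A)·d_A = V + 3.7853·d_A = (31.0771,-28.5069)
T_B = V + ((C−V)·d_B)·d_B = V + 3.7853·d_B = (29.5630,-21.3626)
sweep = 180° − θ = 30.5548°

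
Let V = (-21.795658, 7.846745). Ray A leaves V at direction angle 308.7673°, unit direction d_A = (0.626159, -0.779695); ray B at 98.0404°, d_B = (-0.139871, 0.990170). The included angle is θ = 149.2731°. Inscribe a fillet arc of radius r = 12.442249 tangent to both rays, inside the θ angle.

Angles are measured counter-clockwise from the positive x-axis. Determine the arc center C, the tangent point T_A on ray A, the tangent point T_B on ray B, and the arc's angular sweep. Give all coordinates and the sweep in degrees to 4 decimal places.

center=(-9.9539,12.9721) T_A=(-19.6551,5.1813) T_B=(-22.2738,11.2318) sweep=30.7269

bisector direction at 23.4038° = (0.917728,0.397210)
center distance |VC| = r/sin(θ/2) = 12.442249/sin(74.6365°) = 12.903355
C = V + |VC|·bis = (-9.9539,12.9721)
T_A = V + ((C−V)·d_A)·d_A = V + 3.4186·d_A = (-19.6551,5.1813)
T_B = V + ((C−V)·d_B)·d_B = V + 3.4186·d_B = (-22.2738,11.2318)
sweep = 180° − θ = 30.7269°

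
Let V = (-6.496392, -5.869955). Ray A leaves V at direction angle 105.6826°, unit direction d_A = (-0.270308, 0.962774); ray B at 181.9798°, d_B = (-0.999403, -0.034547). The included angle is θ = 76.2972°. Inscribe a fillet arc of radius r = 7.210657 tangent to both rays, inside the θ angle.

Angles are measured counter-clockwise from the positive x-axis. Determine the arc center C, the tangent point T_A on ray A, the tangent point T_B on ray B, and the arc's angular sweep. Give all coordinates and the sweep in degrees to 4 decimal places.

bisector direction at 143.8312° = (-0.807282,0.590166)
center distance |VC| = r/sin(θ/2) = 7.210657/sin(38.1486°) = 11.673337
C = V + |VC|·bis = (-15.9201,1.0193)
T_A = V + ((C−V)·d_A)·d_A = V + 9.1800·d_A = (-8.9778,2.9684)
T_B = V + ((C−V)·d_B)·d_B = V + 9.1800·d_B = (-15.6710,-6.1871)
sweep = 180° − θ = 103.7028°

center=(-15.9201,1.0193) T_A=(-8.9778,2.9684) T_B=(-15.6710,-6.1871) sweep=103.7028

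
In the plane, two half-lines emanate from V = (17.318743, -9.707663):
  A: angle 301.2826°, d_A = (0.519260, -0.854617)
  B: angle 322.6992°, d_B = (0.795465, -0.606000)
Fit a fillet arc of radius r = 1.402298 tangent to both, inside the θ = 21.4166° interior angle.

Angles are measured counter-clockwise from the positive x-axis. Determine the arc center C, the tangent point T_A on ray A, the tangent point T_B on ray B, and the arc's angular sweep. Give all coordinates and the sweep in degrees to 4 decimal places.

center=(22.3678,-15.3170) T_A=(21.1693,-16.0451) T_B=(23.2176,-14.2015) sweep=158.5834

bisector direction at 311.9909° = (0.669013,-0.743251)
center distance |VC| = r/sin(θ/2) = 1.402298/sin(10.7083°) = 7.546988
C = V + |VC|·bis = (22.3678,-15.3170)
T_A = V + ((C−V)·d_A)·d_A = V + 7.4156·d_A = (21.1693,-16.0451)
T_B = V + ((C−V)·d_B)·d_B = V + 7.4156·d_B = (23.2176,-14.2015)
sweep = 180° − θ = 158.5834°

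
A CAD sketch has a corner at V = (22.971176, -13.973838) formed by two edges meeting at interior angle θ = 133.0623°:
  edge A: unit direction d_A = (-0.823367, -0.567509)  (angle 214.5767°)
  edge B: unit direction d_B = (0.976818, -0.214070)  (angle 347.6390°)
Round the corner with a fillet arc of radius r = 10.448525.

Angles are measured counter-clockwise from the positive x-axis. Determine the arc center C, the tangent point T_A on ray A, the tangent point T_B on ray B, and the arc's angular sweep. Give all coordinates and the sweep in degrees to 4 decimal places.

bisector direction at 281.1078° = (0.192656,-0.981266)
center distance |VC| = r/sin(θ/2) = 10.448525/sin(66.5311°) = 11.390810
C = V + |VC|·bis = (25.1657,-25.1513)
T_A = V + ((C−V)·d_A)·d_A = V + 4.5364·d_A = (19.2361,-16.5483)
T_B = V + ((C−V)·d_B)·d_B = V + 4.5364·d_B = (27.4024,-14.9449)
sweep = 180° − θ = 46.9377°

center=(25.1657,-25.1513) T_A=(19.2361,-16.5483) T_B=(27.4024,-14.9449) sweep=46.9377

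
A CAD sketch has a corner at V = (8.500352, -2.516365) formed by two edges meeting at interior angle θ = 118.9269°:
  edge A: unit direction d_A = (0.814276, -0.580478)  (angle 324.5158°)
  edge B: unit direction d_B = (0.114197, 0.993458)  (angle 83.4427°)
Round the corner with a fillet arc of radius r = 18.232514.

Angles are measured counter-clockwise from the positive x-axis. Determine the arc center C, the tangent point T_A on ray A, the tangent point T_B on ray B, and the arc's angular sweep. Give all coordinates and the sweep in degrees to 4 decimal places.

center=(27.8418,6.0866) T_A=(17.2582,-8.7597) T_B=(9.7286,8.1687) sweep=61.0731

bisector direction at 23.9793° = (0.913693,0.406406)
center distance |VC| = r/sin(θ/2) = 18.232514/sin(59.4635°) = 21.168470
C = V + |VC|·bis = (27.8418,6.0866)
T_A = V + ((C−V)·d_A)·d_A = V + 10.7554·d_A = (17.2582,-8.7597)
T_B = V + ((C−V)·d_B)·d_B = V + 10.7554·d_B = (9.7286,8.1687)
sweep = 180° − θ = 61.0731°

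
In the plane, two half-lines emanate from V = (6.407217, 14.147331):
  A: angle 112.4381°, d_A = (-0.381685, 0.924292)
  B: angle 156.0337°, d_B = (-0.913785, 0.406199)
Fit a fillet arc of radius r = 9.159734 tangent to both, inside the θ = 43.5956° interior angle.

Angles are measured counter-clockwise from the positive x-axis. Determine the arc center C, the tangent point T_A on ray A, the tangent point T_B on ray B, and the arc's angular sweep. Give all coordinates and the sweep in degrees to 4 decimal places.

center=(-10.8010,31.8207) T_A=(-2.3347,35.3169) T_B=(-14.5217,23.4507) sweep=136.4044

bisector direction at 134.2359° = (-0.697614,0.716474)
center distance |VC| = r/sin(θ/2) = 9.159734/sin(21.7978°) = 24.667224
C = V + |VC|·bis = (-10.8010,31.8207)
T_A = V + ((C−V)·d_A)·d_A = V + 22.9035·d_A = (-2.3347,35.3169)
T_B = V + ((C−V)·d_B)·d_B = V + 22.9035·d_B = (-14.5217,23.4507)
sweep = 180° − θ = 136.4044°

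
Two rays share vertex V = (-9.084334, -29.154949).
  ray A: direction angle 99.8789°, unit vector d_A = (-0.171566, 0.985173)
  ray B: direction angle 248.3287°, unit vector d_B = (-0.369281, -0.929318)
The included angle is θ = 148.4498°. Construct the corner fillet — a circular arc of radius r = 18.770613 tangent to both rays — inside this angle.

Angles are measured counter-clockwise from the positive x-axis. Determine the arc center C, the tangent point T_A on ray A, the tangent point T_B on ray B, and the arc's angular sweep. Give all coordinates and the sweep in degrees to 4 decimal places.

center=(-28.4864,-27.1512) T_A=(-9.9941,-23.9308) T_B=(-11.0425,-34.0829) sweep=31.5502

bisector direction at 174.1038° = (-0.994710,0.102727)
center distance |VC| = r/sin(θ/2) = 18.770613/sin(74.2249°) = 19.505254
C = V + |VC|·bis = (-28.4864,-27.1512)
T_A = V + ((C−V)·d_A)·d_A = V + 5.3027·d_A = (-9.9941,-23.9308)
T_B = V + ((C−V)·d_B)·d_B = V + 5.3027·d_B = (-11.0425,-34.0829)
sweep = 180° − θ = 31.5502°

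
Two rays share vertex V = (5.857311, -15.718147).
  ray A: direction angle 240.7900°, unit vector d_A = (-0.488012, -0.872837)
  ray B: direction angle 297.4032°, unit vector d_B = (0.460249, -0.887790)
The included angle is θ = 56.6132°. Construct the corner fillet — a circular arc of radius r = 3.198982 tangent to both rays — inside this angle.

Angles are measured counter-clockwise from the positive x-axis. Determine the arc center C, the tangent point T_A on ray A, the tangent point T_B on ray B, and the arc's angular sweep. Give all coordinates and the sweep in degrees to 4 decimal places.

bisector direction at 269.0966° = (-0.015767,-0.999876)
center distance |VC| = r/sin(θ/2) = 3.198982/sin(28.3066°) = 6.746208
C = V + |VC|·bis = (5.7509,-22.4635)
T_A = V + ((C−V)·d_A)·d_A = V + 5.9395·d_A = (2.9588,-20.9024)
T_B = V + ((C−V)·d_B)·d_B = V + 5.9395·d_B = (8.5910,-20.9912)
sweep = 180° − θ = 123.3868°

center=(5.7509,-22.4635) T_A=(2.9588,-20.9024) T_B=(8.5910,-20.9912) sweep=123.3868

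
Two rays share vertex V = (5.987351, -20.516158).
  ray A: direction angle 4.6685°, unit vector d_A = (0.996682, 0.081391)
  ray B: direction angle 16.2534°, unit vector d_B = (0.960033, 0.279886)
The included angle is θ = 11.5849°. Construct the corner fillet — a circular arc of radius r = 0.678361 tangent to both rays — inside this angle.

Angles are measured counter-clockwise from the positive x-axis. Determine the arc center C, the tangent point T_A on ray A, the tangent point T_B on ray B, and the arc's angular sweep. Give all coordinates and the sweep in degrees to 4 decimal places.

bisector direction at 10.4609° = (0.983379,0.181565)
center distance |VC| = r/sin(θ/2) = 0.678361/sin(5.7924°) = 6.721423
C = V + |VC|·bis = (12.5971,-19.2958)
T_A = V + ((C−V)·d_A)·d_A = V + 6.6871·d_A = (12.6523,-19.9719)
T_B = V + ((C−V)·d_B)·d_B = V + 6.6871·d_B = (12.4072,-18.6445)
sweep = 180° − θ = 168.4151°

center=(12.5971,-19.2958) T_A=(12.6523,-19.9719) T_B=(12.4072,-18.6445) sweep=168.4151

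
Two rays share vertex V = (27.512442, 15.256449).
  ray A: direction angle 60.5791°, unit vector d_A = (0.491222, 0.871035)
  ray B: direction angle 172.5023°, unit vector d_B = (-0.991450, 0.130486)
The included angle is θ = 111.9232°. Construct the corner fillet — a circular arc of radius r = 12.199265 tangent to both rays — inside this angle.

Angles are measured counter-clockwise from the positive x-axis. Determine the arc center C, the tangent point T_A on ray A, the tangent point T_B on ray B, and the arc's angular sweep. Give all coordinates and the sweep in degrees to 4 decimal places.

bisector direction at 116.5407° = (-0.446833,0.894617)
center distance |VC| = r/sin(θ/2) = 12.199265/sin(55.9616°) = 14.721631
C = V + |VC|·bis = (20.9343,28.4267)
T_A = V + ((C−V)·d_A)·d_A = V + 8.2404·d_A = (31.5603,22.4341)
T_B = V + ((C−V)·d_B)·d_B = V + 8.2404·d_B = (19.3425,16.3317)
sweep = 180° − θ = 68.0768°

center=(20.9343,28.4267) T_A=(31.5603,22.4341) T_B=(19.3425,16.3317) sweep=68.0768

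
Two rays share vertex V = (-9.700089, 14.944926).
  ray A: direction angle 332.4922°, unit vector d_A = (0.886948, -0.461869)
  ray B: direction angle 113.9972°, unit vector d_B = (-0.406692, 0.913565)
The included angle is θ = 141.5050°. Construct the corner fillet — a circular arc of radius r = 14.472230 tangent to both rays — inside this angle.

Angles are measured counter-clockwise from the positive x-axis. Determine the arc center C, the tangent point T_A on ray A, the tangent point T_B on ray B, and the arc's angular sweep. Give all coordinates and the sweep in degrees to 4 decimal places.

bisector direction at 43.2447° = (0.728434,0.685116)
center distance |VC| = r/sin(θ/2) = 14.472230/sin(70.7525°) = 15.329073
C = V + |VC|·bis = (1.4661,25.4471)
T_A = V + ((C−V)·d_A)·d_A = V + 5.0532·d_A = (-5.2181,12.6110)
T_B = V + ((C−V)·d_B)·d_B = V + 5.0532·d_B = (-11.7552,19.5614)
sweep = 180° − θ = 38.4950°

center=(1.4661,25.4471) T_A=(-5.2181,12.6110) T_B=(-11.7552,19.5614) sweep=38.4950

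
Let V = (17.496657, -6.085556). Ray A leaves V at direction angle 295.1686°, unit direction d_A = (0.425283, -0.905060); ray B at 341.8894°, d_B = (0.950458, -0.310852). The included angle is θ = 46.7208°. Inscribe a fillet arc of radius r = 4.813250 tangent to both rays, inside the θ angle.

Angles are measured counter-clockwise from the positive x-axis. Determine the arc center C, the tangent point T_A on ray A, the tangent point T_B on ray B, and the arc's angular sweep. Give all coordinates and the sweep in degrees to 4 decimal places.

center=(26.5922,-14.1245) T_A=(22.2360,-16.1714) T_B=(28.0885,-9.5497) sweep=133.2792

bisector direction at 318.5290° = (0.749291,-0.662241)
center distance |VC| = r/sin(θ/2) = 4.813250/sin(23.3604°) = 12.138931
C = V + |VC|·bis = (26.5922,-14.1245)
T_A = V + ((C−V)·d_A)·d_A = V + 11.1439·d_A = (22.2360,-16.1714)
T_B = V + ((C−V)·d_B)·d_B = V + 11.1439·d_B = (28.0885,-9.5497)
sweep = 180° − θ = 133.2792°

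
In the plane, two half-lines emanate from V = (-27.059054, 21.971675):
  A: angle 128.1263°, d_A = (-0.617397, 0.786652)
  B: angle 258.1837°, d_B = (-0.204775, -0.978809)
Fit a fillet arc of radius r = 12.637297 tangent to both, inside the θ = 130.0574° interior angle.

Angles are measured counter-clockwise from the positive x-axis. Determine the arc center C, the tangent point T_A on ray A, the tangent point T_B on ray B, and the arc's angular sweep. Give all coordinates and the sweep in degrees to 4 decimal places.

bisector direction at 193.1550° = (-0.973758,-0.227586)
center distance |VC| = r/sin(θ/2) = 12.637297/sin(65.0287°) = 13.940460
C = V + |VC|·bis = (-40.6337,18.7990)
T_A = V + ((C−V)·d_A)·d_A = V + 5.8852·d_A = (-30.6925,26.6012)
T_B = V + ((C−V)·d_B)·d_B = V + 5.8852·d_B = (-28.2642,16.2112)
sweep = 180° − θ = 49.9426°

center=(-40.6337,18.7990) T_A=(-30.6925,26.6012) T_B=(-28.2642,16.2112) sweep=49.9426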